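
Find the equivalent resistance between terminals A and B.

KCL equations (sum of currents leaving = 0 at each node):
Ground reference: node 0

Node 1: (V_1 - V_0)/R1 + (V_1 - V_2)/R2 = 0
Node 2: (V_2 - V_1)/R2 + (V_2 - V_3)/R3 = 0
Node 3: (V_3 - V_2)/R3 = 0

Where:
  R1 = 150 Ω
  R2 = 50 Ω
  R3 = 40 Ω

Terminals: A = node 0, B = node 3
Reduce the network between node 0 (A) and node 3 (B) by series/parallel combination:
  Rs1 = R1 + R2 (series, joined only at node 1) = 150 + 50 = 200 Ω
  Rs2 = R3 + Rs1 (series, joined only at node 2) = 40 + 200 = 240 Ω
R_eq = 240 Ω

Final answer: 240 Ω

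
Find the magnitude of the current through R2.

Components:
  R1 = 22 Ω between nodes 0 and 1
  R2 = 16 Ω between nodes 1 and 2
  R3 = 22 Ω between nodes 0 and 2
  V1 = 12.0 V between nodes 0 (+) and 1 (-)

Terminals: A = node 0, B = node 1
Nodal analysis, taking node 1 as the 0 V reference.
Source V1 fixes V_0 = 12 V.
KCL at each unknown node (sum of currents leaving = 0; resistances in Ω):
  Node 2: (V_2 - 0)/16 + (V_2 - 12)/22 = 0
Collecting terms: 0.108 × V_2 = 0.5455  =>  V_2 = 5.053 V
I_R2 = (V_1 - V_2)/R2 = (0 - 5.053)/16 = -0.3158 A
|I_R2| = 0.3158 A

Final answer: |I_R2| = 0.3158 A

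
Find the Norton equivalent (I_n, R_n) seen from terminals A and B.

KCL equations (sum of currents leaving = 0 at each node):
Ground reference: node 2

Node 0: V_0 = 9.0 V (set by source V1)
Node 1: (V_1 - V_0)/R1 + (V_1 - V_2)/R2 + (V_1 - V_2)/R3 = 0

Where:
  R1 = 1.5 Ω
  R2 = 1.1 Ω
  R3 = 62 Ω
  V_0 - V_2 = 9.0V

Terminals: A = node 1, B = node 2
Find the Thévenin equivalent first; then I_n = V_th/R_th and R_n = R_th.
Step 1 — V_th is the open-circuit voltage V_A - V_B (nothing connected across the terminals).
Nodal analysis, taking node 2 as the 0 V reference.
Source V1 fixes V_0 = 9 V.
KCL at each unknown node (sum of currents leaving = 0; resistances in Ω):
  Node 1: (V_1 - 9)/1.5 + (V_1 - 0)/1.1 + (V_1 - 0)/62 = 0
Collecting terms: 1.592 × V_1 = 6  =>  V_1 = 3.769 V
V_th = V_1 - V_2 = 3.769 - 0 = 3.769 V
Step 2 — R_th: zero the source — replace V1 by a short circuit (node 2 merges into node 0) — and find the resistance seen between A (node 1) and B (node 0).
Reduce the network between node 1 (A) and node 0 (B) by series/parallel combination:
  Rp1 = R1 ‖ R2 ‖ R3 (parallel, all between nodes 0 and 1) = 1/(1/1.5 + 1/1.1 + 1/62) = 0.6282 Ω
R_th = 0.6282 Ω
I_n = V_th/R_th = 3.769/0.6282 = 6 A, and R_n = R_th = 0.6282 Ω

Final answer: I_n = 6 A, R_n = 0.6282 Ω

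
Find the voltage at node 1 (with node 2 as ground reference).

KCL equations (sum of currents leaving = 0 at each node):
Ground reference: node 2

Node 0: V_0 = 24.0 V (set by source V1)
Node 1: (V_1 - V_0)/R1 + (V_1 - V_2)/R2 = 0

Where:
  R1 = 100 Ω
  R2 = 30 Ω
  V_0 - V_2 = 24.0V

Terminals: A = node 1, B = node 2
Nodal analysis, taking node 2 as the 0 V reference.
Source V1 fixes V_0 = 24 V.
KCL at each unknown node (sum of currents leaving = 0; resistances in Ω):
  Node 1: (V_1 - 24)/100 + (V_1 - 0)/30 = 0
Collecting terms: 0.04333 × V_1 = 0.24  =>  V_1 = 5.538 V
The requested potential is V_1 = 5.538 V.

Final answer: V_1 = 5.538 V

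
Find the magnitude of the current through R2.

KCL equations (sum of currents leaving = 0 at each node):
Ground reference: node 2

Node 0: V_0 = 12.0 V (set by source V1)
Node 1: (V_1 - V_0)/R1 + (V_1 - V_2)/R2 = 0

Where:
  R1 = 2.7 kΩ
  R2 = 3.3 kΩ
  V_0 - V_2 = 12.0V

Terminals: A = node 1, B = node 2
Nodal analysis, taking node 2 as the 0 V reference.
Source V1 fixes V_0 = 12 V.
KCL at each unknown node (sum of currents leaving = 0; resistances in Ω):
  Node 1: (V_1 - 12)/2700 + (V_1 - 0)/3300 = 0
Collecting terms: 0.0006734 × V_1 = 0.004444  =>  V_1 = 6.6 V
I_R2 = (V_1 - V_2)/R2 = (6.6 - 0)/3300 = 0.002 A
|I_R2| = 0.002 A

Final answer: |I_R2| = 0.002 A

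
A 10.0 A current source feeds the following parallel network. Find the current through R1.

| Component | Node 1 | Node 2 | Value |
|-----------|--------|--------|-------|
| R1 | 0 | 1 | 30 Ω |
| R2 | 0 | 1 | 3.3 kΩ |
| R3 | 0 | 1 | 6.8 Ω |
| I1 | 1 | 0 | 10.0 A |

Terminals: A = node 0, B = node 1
All resistors sit directly between nodes 0 and 1, so they are in parallel and share one voltage V; the full source current 10 A splits among them.
1/R_par = 1/30 + 1/3300 + 1/6.8 = 0.1807 S  =>  R_par = 5.534 Ω
V = I × R_par = 10 × 5.534 = 55.34 V
I_R1 = V/R1 = 55.34/30 = 1.845 A

Final answer: 1.845 A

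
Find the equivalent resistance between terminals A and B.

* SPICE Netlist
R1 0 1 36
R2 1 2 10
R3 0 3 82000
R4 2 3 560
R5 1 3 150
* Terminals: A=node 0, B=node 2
The network is not a plain series/parallel combination. Inject a 1 A test current into terminal A (node 0) and return it from terminal B (node 2); then R_eq = V_A / (1 A).
Nodal analysis, taking node 2 as the 0 V reference.
Current source I_test pushes 1 A into node 0 and draws it out of node 2.
KCL at each unknown node (sum of currents leaving = 0; resistances in Ω):
  Node 0: (V_0 - V_1)/36 + (V_0 - V_3)/82000 - 1 = 0
  Node 1: (V_1 - V_0)/36 + (V_1 - 0)/10 + (V_1 - V_3)/150 = 0
  Node 3: (V_3 - V_0)/82000 + (V_3 - V_1)/150 + (V_3 - 0)/560 = 0
Collecting terms (coefficients in siemens):
  0.02779·V_0 - 0.02778·V_1 - 0.0000122·V_3 = 1
  0.1344·V_1 - 0.02778·V_0 - 0.006667·V_3 = 0
  0.008465·V_3 - 0.0000122·V_0 - 0.006667·V_1 = 0
Solving these 3 simultaneous equations (Gaussian elimination) gives:
  V_0 = 45.84 V, V_1 = 9.86 V, V_3 = 7.832 V
R_eq = V_0 / 1 A = 45.84 Ω

Final answer: 45.84 Ω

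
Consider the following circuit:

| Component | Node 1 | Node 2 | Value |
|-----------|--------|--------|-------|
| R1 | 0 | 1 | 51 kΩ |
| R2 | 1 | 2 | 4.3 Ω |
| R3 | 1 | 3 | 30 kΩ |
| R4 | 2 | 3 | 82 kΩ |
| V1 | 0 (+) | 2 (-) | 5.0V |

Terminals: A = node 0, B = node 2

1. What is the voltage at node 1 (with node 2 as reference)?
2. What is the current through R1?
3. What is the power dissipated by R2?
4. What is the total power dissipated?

Nodal analysis, taking node 2 as the 0 V reference.
Source V1 fixes V_0 = 5 V.
KCL at each unknown node (sum of currents leaving = 0; resistances in Ω):
  Node 1: (V_1 - 5)/51000 + (V_1 - 0)/4.3 + (V_1 - V_3)/30000 = 0
  Node 3: (V_3 - V_1)/30000 + (V_3 - 0)/82000 = 0
Collecting terms (coefficients in siemens):
  0.2326·V_1 - 0.00003333·V_3 = 0.00009804
  0.00004553·V_3 - 0.00003333·V_1 = 0
Determinant D = (0.2326)(0.00004553) - (-0.00003333)(-0.00003333) = 0.00001059
V_1 = [(0.00009804)(0.00004553) - (-0.00003333)(0)]/D = 0.0004215 V
V_3 = [(0.2326)(0) - (0.00009804)(-0.00003333)]/D = 0.0003086 V
Part 1:
  Read off the nodal solution: V_1 = 0.0004215 V
Part 2:
  I_R1 = (V_0 - V_1)/R1 = (5 - 0.0004215)/51000 = 0.00009803 A
  Magnitude: I_R1 = 0.00009803 A
Part 3:
  I_R2 = (V_1 - V_2)/R2 = (0.0004215 - 0)/4.3 = 0.00009803 A
  P_R2 = I_R2² × R2 = (0.00009803)² × 4.3 = 0.00000004132 W
Part 4:
  Power in each resistor, P = (ΔV)²/R:
    P_R1 = (5 - 0.0004215)²/51000 = 0.0004901 W
    P_R2 = (0.0004215 - 0)²/4.3 = 0.00000004132 W
    P_R3 = (0.0004215 - 0.0003086)²/30000 = 0.0000000000004249 W
    P_R4 = (0 - 0.0003086)²/82000 = 0.000000000001161 W
  P_total = P_R1 + P_R2 + P_R3 + P_R4 = 0.0004902 W

Final answers:
1. V_1 = 0.0004215 V
2. I_R1 = 9.803e-05 A
3. P_R2 = 4.132e-08 W
4. P_total = 0.0004902 W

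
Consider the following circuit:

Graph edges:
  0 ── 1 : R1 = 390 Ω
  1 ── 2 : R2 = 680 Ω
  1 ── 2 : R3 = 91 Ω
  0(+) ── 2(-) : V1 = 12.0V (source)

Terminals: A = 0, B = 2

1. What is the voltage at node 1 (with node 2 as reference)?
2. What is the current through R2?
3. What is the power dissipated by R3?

Nodal analysis, taking node 2 as the 0 V reference.
Source V1 fixes V_0 = 12 V.
KCL at each unknown node (sum of currents leaving = 0; resistances in Ω):
  Node 1: (V_1 - 12)/390 + (V_1 - 0)/680 + (V_1 - 0)/91 = 0
Collecting terms: 0.01502 × V_1 = 0.03077  =>  V_1 = 2.048 V
Part 1:
  Read off the nodal solution: V_1 = 2.048 V
Part 2:
  I_R2 = (V_1 - V_2)/R2 = (2.048 - 0)/680 = 0.003012 A
  Magnitude: I_R2 = 0.003012 A
Part 3:
  I_R3 = (V_1 - V_2)/R3 = (2.048 - 0)/91 = 0.02251 A
  P_R3 = I_R3² × R3 = (0.02251)² × 91 = 0.04609 W

Final answers:
1. V_1 = 2.048 V
2. I_R2 = 0.003012 A
3. P_R3 = 0.04609 W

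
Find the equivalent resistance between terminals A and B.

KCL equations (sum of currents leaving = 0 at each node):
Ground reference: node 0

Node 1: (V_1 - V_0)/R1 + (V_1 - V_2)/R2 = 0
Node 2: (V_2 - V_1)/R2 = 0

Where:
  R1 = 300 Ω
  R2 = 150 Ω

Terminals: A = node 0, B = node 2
Reduce the network between node 0 (A) and node 2 (B) by series/parallel combination:
  Rs1 = R1 + R2 (series, joined only at node 1) = 300 + 150 = 450 Ω
R_eq = 450 Ω

Final answer: 450 Ω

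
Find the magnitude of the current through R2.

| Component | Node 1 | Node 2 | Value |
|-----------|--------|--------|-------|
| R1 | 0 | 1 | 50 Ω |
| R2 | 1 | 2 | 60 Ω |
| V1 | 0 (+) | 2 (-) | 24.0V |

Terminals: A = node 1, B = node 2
Nodal analysis, taking node 2 as the 0 V reference.
Source V1 fixes V_0 = 24 V.
KCL at each unknown node (sum of currents leaving = 0; resistances in Ω):
  Node 1: (V_1 - 24)/50 + (V_1 - 0)/60 = 0
Collecting terms: 0.03667 × V_1 = 0.48  =>  V_1 = 13.09 V
I_R2 = (V_1 - V_2)/R2 = (13.09 - 0)/60 = 0.2182 A
|I_R2| = 0.2182 A

Final answer: |I_R2| = 0.2182 A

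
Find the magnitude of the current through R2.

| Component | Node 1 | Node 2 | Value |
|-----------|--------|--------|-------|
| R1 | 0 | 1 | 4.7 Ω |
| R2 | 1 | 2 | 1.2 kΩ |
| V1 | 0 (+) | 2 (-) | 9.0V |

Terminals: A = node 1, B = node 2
Nodal analysis, taking node 2 as the 0 V reference.
Source V1 fixes V_0 = 9 V.
KCL at each unknown node (sum of currents leaving = 0; resistances in Ω):
  Node 1: (V_1 - 9)/4.7 + (V_1 - 0)/1200 = 0
Collecting terms: 0.2136 × V_1 = 1.915  =>  V_1 = 8.965 V
I_R2 = (V_1 - V_2)/R2 = (8.965 - 0)/1200 = 0.007471 A
|I_R2| = 0.007471 A

Final answer: |I_R2| = 0.007471 A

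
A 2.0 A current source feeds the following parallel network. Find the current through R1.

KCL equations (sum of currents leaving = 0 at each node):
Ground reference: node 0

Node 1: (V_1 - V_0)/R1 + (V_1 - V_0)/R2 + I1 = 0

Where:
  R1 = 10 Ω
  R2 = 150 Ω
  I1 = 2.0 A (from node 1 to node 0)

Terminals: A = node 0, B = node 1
All resistors sit directly between nodes 0 and 1, so they are in parallel and share one voltage V; the full source current 2 A splits among them.
1/R_par = 1/10 + 1/150 = 0.1067 S  =>  R_par = 9.375 Ω
V = I × R_par = 2 × 9.375 = 18.75 V
I_R1 = V/R1 = 18.75/10 = 1.875 A

Final answer: 1.875 A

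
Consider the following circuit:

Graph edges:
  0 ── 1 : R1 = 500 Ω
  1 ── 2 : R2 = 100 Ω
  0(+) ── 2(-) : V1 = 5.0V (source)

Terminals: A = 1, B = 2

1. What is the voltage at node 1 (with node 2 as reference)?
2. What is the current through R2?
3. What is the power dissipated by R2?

Nodal analysis, taking node 2 as the 0 V reference.
Source V1 fixes V_0 = 5 V.
KCL at each unknown node (sum of currents leaving = 0; resistances in Ω):
  Node 1: (V_1 - 5)/500 + (V_1 - 0)/100 = 0
Collecting terms: 0.012 × V_1 = 0.01  =>  V_1 = 0.8333 V
Part 1:
  Read off the nodal solution: V_1 = 0.8333 V
Part 2:
  I_R2 = (V_1 - V_2)/R2 = (0.8333 - 0)/100 = 0.008333 A
  Magnitude: I_R2 = 0.008333 A
Part 3:
  I_R2 = (V_1 - V_2)/R2 = (0.8333 - 0)/100 = 0.008333 A
  P_R2 = I_R2² × R2 = (0.008333)² × 100 = 0.006944 W

Final answers:
1. V_1 = 0.8333 V
2. I_R2 = 0.008333 A
3. P_R2 = 0.006944 W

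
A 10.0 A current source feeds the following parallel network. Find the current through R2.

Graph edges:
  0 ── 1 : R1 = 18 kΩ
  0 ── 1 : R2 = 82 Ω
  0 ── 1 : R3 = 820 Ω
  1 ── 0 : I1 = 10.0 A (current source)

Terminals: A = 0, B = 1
All resistors sit directly between nodes 0 and 1, so they are in parallel and share one voltage V; the full source current 10 A splits among them.
1/R_par = 1/18000 + 1/82 + 1/820 = 0.01347 S  =>  R_par = 74.24 Ω
V = I × R_par = 10 × 74.24 = 742.4 V
I_R2 = V/R2 = 742.4/82 = 9.053 A

Final answer: 9.053 A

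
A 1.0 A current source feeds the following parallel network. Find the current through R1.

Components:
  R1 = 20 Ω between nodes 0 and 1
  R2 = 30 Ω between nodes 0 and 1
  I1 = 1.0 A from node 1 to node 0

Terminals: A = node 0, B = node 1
All resistors sit directly between nodes 0 and 1, so they are in parallel and share one voltage V; the full source current 1 A splits among them.
1/R_par = 1/20 + 1/30 = 0.08333 S  =>  R_par = 12 Ω
V = I × R_par = 1 × 12 = 12 V
I_R1 = V/R1 = 12/20 = 0.6 A

Final answer: 0.6 A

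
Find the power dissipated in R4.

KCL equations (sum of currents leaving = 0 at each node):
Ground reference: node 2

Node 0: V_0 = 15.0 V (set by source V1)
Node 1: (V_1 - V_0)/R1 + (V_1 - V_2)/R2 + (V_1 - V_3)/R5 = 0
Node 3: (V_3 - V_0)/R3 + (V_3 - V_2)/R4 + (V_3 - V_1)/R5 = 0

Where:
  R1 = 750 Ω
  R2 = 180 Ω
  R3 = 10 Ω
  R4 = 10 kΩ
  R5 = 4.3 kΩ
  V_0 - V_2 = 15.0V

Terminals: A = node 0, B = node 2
Nodal analysis, taking node 2 as the 0 V reference.
Source V1 fixes V_0 = 15 V.
KCL at each unknown node (sum of currents leaving = 0; resistances in Ω):
  Node 1: (V_1 - 15)/750 + (V_1 - 0)/180 + (V_1 - V_3)/4300 = 0
  Node 3: (V_3 - 15)/10 + (V_3 - 0)/10000 + (V_3 - V_1)/4300 = 0
Collecting terms (coefficients in siemens):
  0.007121·V_1 - 0.0002326·V_3 = 0.02
  0.1003·V_3 - 0.0002326·V_1 = 1.5
Determinant D = (0.007121)(0.1003) - (-0.0002326)(-0.0002326) = 0.0007145
V_1 = [(0.02)(0.1003) - (-0.0002326)(1.5)]/D = 3.297 V
V_3 = [(0.007121)(1.5) - (0.02)(-0.0002326)]/D = 14.96 V
I_R4 = (V_2 - V_3)/R4 = (0 - 14.96)/10000 = -0.001496 A
P_R4 = I_R4² × R4 = (-0.001496)² × 10000 = 0.02237 W

Final answer: 0.02237 W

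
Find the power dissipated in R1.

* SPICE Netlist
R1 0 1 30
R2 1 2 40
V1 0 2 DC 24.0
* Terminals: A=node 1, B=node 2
Nodal analysis, taking node 2 as the 0 V reference.
Source V1 fixes V_0 = 24 V.
KCL at each unknown node (sum of currents leaving = 0; resistances in Ω):
  Node 1: (V_1 - 24)/30 + (V_1 - 0)/40 = 0
Collecting terms: 0.05833 × V_1 = 0.8  =>  V_1 = 13.71 V
I_R1 = (V_0 - V_1)/R1 = (24 - 13.71)/30 = 0.3429 A
P_R1 = I_R1² × R1 = (0.3429)² × 30 = 3.527 W

Final answer: 3.527 W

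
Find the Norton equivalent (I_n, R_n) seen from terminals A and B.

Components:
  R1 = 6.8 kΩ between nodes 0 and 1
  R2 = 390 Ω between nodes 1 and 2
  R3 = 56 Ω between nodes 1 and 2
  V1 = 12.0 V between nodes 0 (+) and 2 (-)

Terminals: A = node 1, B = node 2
Find the Thévenin equivalent first; then I_n = V_th/R_th and R_n = R_th.
Step 1 — V_th is the open-circuit voltage V_A - V_B (nothing connected across the terminals).
Nodal analysis, taking node 2 as the 0 V reference.
Source V1 fixes V_0 = 12 V.
KCL at each unknown node (sum of currents leaving = 0; resistances in Ω):
  Node 1: (V_1 - 12)/6800 + (V_1 - 0)/390 + (V_1 - 0)/56 = 0
Collecting terms: 0.02057 × V_1 = 0.001765  =>  V_1 = 0.0858 V
V_th = V_1 - V_2 = 0.0858 - 0 = 0.0858 V
Step 2 — R_th: zero the source — replace V1 by a short circuit (node 2 merges into node 0) — and find the resistance seen between A (node 1) and B (node 0).
Reduce the network between node 1 (A) and node 0 (B) by series/parallel combination:
  Rp1 = R1 ‖ R2 ‖ R3 (parallel, all between nodes 0 and 1) = 1/(1/6800 + 1/390 + 1/56) = 48.62 Ω
R_th = 48.62 Ω
I_n = V_th/R_th = 0.0858/48.62 = 0.001765 A, and R_n = R_th = 48.62 Ω

Final answer: I_n = 0.001765 A, R_n = 48.62 Ω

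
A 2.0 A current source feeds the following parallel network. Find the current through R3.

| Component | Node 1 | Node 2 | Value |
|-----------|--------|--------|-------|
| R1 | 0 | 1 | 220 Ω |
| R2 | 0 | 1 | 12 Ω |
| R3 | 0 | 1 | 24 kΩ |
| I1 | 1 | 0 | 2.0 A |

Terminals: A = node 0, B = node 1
All resistors sit directly between nodes 0 and 1, so they are in parallel and share one voltage V; the full source current 2 A splits among them.
1/R_par = 1/220 + 1/12 + 1/24000 = 0.08792 S  =>  R_par = 11.37 Ω
V = I × R_par = 2 × 11.37 = 22.75 V
I_R3 = V/R3 = 22.75/24000 = 0.0009478 A

Final answer: 0.0009478 A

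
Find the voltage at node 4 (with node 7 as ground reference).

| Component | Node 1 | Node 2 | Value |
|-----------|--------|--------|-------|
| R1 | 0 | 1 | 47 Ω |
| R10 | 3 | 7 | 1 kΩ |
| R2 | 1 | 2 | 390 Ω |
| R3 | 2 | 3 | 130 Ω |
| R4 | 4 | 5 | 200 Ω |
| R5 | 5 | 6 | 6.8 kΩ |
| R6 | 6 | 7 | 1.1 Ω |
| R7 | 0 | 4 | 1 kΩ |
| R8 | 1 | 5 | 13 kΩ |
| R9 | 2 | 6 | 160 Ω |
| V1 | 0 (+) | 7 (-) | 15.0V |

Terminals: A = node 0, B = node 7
Nodal analysis, taking node 7 as the 0 V reference.
Source V1 fixes V_0 = 15 V.
KCL at each unknown node (sum of currents leaving = 0; resistances in Ω):
  Node 1: (V_1 - 15)/47 + (V_1 - V_2)/390 + (V_1 - V_5)/13000 = 0
  Node 2: (V_2 - V_1)/390 + (V_2 - V_3)/130 + (V_2 - V_6)/160 = 0
  Node 3: (V_3 - V_2)/130 + (V_3 - 0)/1000 = 0
  Node 4: (V_4 - V_5)/200 + (V_4 - 15)/1000 = 0
  Node 5: (V_5 - V_4)/200 + (V_5 - V_6)/6800 + (V_5 - V_1)/13000 = 0
  Node 6: (V_6 - V_5)/6800 + (V_6 - 0)/1.1 + (V_6 - V_2)/160 = 0
Collecting terms (coefficients in siemens):
  0.02392·V_1 - 0.002564·V_2 - 0.00007692·V_5 = 0.3191
  0.01651·V_2 - 0.002564·V_1 - 0.007692·V_3 - 0.00625·V_6 = 0
  0.008692·V_3 - 0.007692·V_2 = 0
  0.006·V_4 - 0.005·V_5 = 0.015
  0.005224·V_5 - 0.00007692·V_1 - 0.005·V_4 - 0.0001471·V_6 = 0
  0.9155·V_6 - 0.00625·V_2 - 0.0001471·V_5 = 0
Solving these 6 simultaneous equations (Gaussian elimination) gives:
  V_1 = 13.78 V, V_2 = 3.66 V, V_3 = 3.239 V, V_4 = 13.19 V
  V_5 = 12.83 V, V_6 = 0.02705 V
The requested potential is V_4 = 13.19 V.

Final answer: V_4 = 13.19 V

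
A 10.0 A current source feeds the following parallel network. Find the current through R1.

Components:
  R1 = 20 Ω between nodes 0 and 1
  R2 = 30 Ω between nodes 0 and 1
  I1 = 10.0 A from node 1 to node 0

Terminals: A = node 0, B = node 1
All resistors sit directly between nodes 0 and 1, so they are in parallel and share one voltage V; the full source current 10 A splits among them.
1/R_par = 1/20 + 1/30 = 0.08333 S  =>  R_par = 12 Ω
V = I × R_par = 10 × 12 = 120 V
I_R1 = V/R1 = 120/20 = 6 A

Final answer: 6 A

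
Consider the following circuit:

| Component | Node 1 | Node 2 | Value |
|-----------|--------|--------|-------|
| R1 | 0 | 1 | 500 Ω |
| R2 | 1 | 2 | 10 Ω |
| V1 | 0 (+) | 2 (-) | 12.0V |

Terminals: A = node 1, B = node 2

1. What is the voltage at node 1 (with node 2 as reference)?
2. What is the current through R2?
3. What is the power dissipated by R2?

Nodal analysis, taking node 2 as the 0 V reference.
Source V1 fixes V_0 = 12 V.
KCL at each unknown node (sum of currents leaving = 0; resistances in Ω):
  Node 1: (V_1 - 12)/500 + (V_1 - 0)/10 = 0
Collecting terms: 0.102 × V_1 = 0.024  =>  V_1 = 0.2353 V
Part 1:
  Read off the nodal solution: V_1 = 0.2353 V
Part 2:
  I_R2 = (V_1 - V_2)/R2 = (0.2353 - 0)/10 = 0.02353 A
  Magnitude: I_R2 = 0.02353 A
Part 3:
  I_R2 = (V_1 - V_2)/R2 = (0.2353 - 0)/10 = 0.02353 A
  P_R2 = I_R2² × R2 = (0.02353)² × 10 = 0.005536 W

Final answers:
1. V_1 = 0.2353 V
2. I_R2 = 0.02353 A
3. P_R2 = 0.005536 W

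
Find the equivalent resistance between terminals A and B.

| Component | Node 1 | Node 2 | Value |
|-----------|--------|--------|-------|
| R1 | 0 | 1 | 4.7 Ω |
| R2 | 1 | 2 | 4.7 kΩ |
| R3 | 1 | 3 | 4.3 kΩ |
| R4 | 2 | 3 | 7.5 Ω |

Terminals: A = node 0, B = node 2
Reduce the network between node 0 (A) and node 2 (B) by series/parallel combination:
  Rs1 = R3 + R4 (series, joined only at node 3) = 4300 + 7.5 = 4308 Ω
  Rp1 = R2 ‖ Rs1 (parallel, both between nodes 1 and 2) = 1/(1/4700 + 1/4308) = 2248 Ω
  Rs2 = R1 + Rp1 (series, joined only at node 1) = 4.7 + 2248 = 2252 Ω
R_eq = 2.252 kΩ

Final answer: 2.252 kΩ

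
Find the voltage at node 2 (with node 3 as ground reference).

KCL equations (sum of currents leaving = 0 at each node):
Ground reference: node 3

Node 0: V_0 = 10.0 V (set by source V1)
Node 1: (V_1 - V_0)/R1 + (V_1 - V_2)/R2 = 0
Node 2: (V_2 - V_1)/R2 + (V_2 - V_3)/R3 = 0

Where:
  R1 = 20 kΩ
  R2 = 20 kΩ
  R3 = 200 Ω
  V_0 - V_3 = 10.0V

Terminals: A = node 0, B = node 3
Nodal analysis, taking node 3 as the 0 V reference.
Source V1 fixes V_0 = 10 V.
KCL at each unknown node (sum of currents leaving = 0; resistances in Ω):
  Node 1: (V_1 - 10)/20000 + (V_1 - V_2)/20000 = 0
  Node 2: (V_2 - V_1)/20000 + (V_2 - 0)/200 = 0
Collecting terms (coefficients in siemens):
  0.0001·V_1 - 0.00005·V_2 = 0.0005
  0.00505·V_2 - 0.00005·V_1 = 0
Determinant D = (0.0001)(0.00505) - (-0.00005)(-0.00005) = 0.0000005025
V_1 = [(0.0005)(0.00505) - (-0.00005)(0)]/D = 5.025 V
V_2 = [(0.0001)(0) - (0.0005)(-0.00005)]/D = 0.04975 V
The requested potential is V_2 = 0.04975 V.

Final answer: V_2 = 0.04975 V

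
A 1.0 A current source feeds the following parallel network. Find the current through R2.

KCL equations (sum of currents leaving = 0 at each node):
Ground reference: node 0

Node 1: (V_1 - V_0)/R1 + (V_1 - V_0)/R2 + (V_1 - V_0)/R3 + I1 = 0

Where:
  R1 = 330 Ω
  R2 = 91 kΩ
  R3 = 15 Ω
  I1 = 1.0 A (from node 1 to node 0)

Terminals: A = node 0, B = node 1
All resistors sit directly between nodes 0 and 1, so they are in parallel and share one voltage V; the full source current 1 A splits among them.
1/R_par = 1/330 + 1/91000 + 1/15 = 0.06971 S  =>  R_par = 14.35 Ω
V = I × R_par = 1 × 14.35 = 14.35 V
I_R2 = V/R2 = 14.35/91000 = 0.0001576 A

Final answer: 0.0001576 A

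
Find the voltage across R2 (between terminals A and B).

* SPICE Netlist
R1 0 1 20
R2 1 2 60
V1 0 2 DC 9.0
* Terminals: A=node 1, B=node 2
R1 and R2 are in series across V1 (node 0 → node 1 → node 2), and the output A–B is taken across R2, so this is a voltage divider.
Series current: I = V1/(R1 + R2) = 9/(20 + 60) = 9/80 = 0.1125 A
V_R2 = I × R2 = V1 × R2/(R1 + R2) = 9 × 60/80 = 6.75 V

Final answer: 6.75 V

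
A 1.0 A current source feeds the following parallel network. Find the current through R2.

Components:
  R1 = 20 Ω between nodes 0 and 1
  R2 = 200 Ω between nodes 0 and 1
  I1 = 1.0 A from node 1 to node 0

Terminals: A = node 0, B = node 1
All resistors sit directly between nodes 0 and 1, so they are in parallel and share one voltage V; the full source current 1 A splits among them.
1/R_par = 1/20 + 1/200 = 0.055 S  =>  R_par = 18.18 Ω
V = I × R_par = 1 × 18.18 = 18.18 V
I_R2 = V/R2 = 18.18/200 = 0.09091 A

Final answer: 0.09091 A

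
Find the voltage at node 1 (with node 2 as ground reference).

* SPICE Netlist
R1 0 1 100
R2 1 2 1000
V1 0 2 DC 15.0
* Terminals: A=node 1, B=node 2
Nodal analysis, taking node 2 as the 0 V reference.
Source V1 fixes V_0 = 15 V.
KCL at each unknown node (sum of currents leaving = 0; resistances in Ω):
  Node 1: (V_1 - 15)/100 + (V_1 - 0)/1000 = 0
Collecting terms: 0.011 × V_1 = 0.15  =>  V_1 = 13.64 V
The requested potential is V_1 = 13.64 V.

Final answer: V_1 = 13.64 V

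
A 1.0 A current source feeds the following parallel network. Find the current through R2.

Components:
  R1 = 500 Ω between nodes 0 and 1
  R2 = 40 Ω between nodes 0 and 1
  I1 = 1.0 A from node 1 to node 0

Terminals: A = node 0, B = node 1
All resistors sit directly between nodes 0 and 1, so they are in parallel and share one voltage V; the full source current 1 A splits among them.
1/R_par = 1/500 + 1/40 = 0.027 S  =>  R_par = 37.04 Ω
V = I × R_par = 1 × 37.04 = 37.04 V
I_R2 = V/R2 = 37.04/40 = 0.9259 A

Final answer: 0.9259 A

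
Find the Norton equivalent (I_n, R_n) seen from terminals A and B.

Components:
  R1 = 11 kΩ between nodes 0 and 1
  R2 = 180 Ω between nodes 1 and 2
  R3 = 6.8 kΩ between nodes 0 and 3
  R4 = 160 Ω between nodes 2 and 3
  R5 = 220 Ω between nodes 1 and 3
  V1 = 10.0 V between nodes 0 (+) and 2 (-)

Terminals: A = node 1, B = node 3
Find the Thévenin equivalent first; then I_n = V_th/R_th and R_n = R_th.
Step 1 — V_th is the open-circuit voltage V_A - V_B (nothing connected across the terminals).
Nodal analysis, taking node 2 as the 0 V reference.
Source V1 fixes V_0 = 10 V.
KCL at each unknown node (sum of currents leaving = 0; resistances in Ω):
  Node 1: (V_1 - 10)/11000 + (V_1 - 0)/180 + (V_1 - V_3)/220 = 0
  Node 3: (V_3 - 10)/6800 + (V_3 - 0)/160 + (V_3 - V_1)/220 = 0
Collecting terms (coefficients in siemens):
  0.01019·V_1 - 0.004545·V_3 = 0.0009091
  0.01094·V_3 - 0.004545·V_1 = 0.001471
Determinant D = (0.01019)(0.01094) - (-0.004545)(-0.004545) = 0.00009086
V_1 = [(0.0009091)(0.01094) - (-0.004545)(0.001471)]/D = 0.183 V
V_3 = [(0.01019)(0.001471) - (0.0009091)(-0.004545)]/D = 0.2104 V
V_th = V_1 - V_3 = 0.183 - 0.2104 = -0.02738 V
Step 2 — R_th: zero the source — replace V1 by a short circuit (node 2 merges into node 0) — and find the resistance seen between A (node 1) and B (node 3).
Reduce the network between node 1 (A) and node 3 (B) by series/parallel combination:
  Rp1 = R1 ‖ R2 (parallel, both between nodes 0 and 1) = 1/(1/11000 + 1/180) = 177.1 Ω
  Rp2 = R3 ‖ R4 (parallel, both between nodes 0 and 3) = 1/(1/6800 + 1/160) = 156.3 Ω
  Rs1 = Rp1 + Rp2 (series, joined only at node 0) = 177.1 + 156.3 = 333.4 Ω
  Rp3 = R5 ‖ Rs1 (parallel, both between nodes 1 and 3) = 1/(1/220 + 1/333.4) = 132.5 Ω
R_th = 132.5 Ω
I_n = V_th/R_th = -0.02738/132.5 = -0.0002066 A, and R_n = R_th = 132.5 Ω

Final answer: I_n = -0.0002066 A, R_n = 132.5 Ω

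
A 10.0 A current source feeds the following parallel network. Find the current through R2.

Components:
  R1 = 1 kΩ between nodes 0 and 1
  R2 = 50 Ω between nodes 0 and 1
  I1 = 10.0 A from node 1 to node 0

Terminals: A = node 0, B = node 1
All resistors sit directly between nodes 0 and 1, so they are in parallel and share one voltage V; the full source current 10 A splits among them.
1/R_par = 1/1000 + 1/50 = 0.021 S  =>  R_par = 47.62 Ω
V = I × R_par = 10 × 47.62 = 476.2 V
I_R2 = V/R2 = 476.2/50 = 9.524 A

Final answer: 9.524 A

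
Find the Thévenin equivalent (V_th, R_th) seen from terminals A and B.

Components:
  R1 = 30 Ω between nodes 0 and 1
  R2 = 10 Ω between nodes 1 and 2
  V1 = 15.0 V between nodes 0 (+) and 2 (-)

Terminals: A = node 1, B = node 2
Step 1 — V_th is the open-circuit voltage V_A - V_B (nothing connected across the terminals).
Nodal analysis, taking node 2 as the 0 V reference.
Source V1 fixes V_0 = 15 V.
KCL at each unknown node (sum of currents leaving = 0; resistances in Ω):
  Node 1: (V_1 - 15)/30 + (V_1 - 0)/10 = 0
Collecting terms: 0.1333 × V_1 = 0.5  =>  V_1 = 3.75 V
V_th = V_1 - V_2 = 3.75 - 0 = 3.75 V
Step 2 — R_th: zero the source — replace V1 by a short circuit (node 2 merges into node 0) — and find the resistance seen between A (node 1) and B (node 0).
Reduce the network between node 1 (A) and node 0 (B) by series/parallel combination:
  Rp1 = R1 ‖ R2 (parallel, both between nodes 0 and 1) = 1/(1/30 + 1/10) = 7.5 Ω
R_th = 7.5 Ω

Final answer: V_th = 3.75 V, R_th = 7.5 Ω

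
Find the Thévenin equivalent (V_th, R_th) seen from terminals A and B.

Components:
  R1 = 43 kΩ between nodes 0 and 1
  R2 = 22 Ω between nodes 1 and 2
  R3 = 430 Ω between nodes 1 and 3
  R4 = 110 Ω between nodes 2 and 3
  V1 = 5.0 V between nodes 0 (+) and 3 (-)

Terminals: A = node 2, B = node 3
Step 1 — V_th is the open-circuit voltage V_A - V_B (nothing connected across the terminals).
Nodal analysis, taking node 3 as the 0 V reference.
Source V1 fixes V_0 = 5 V.
KCL at each unknown node (sum of currents leaving = 0; resistances in Ω):
  Node 1: (V_1 - 5)/43000 + (V_1 - V_2)/22 + (V_1 - 0)/430 = 0
  Node 2: (V_2 - V_1)/22 + (V_2 - 0)/110 = 0
Collecting terms (coefficients in siemens):
  0.0478·V_1 - 0.04545·V_2 = 0.0001163
  0.05455·V_2 - 0.04545·V_1 = 0
Determinant D = (0.0478)(0.05455) - (-0.04545)(-0.04545) = 0.0005413
V_1 = [(0.0001163)(0.05455) - (-0.04545)(0)]/D = 0.01172 V
V_2 = [(0.0478)(0) - (0.0001163)(-0.04545)]/D = 0.009764 V
V_th = V_2 - V_3 = 0.009764 - 0 = 0.009764 V
Step 2 — R_th: zero the source — replace V1 by a short circuit (node 3 merges into node 0) — and find the resistance seen between A (node 2) and B (node 0).
Reduce the network between node 2 (A) and node 0 (B) by series/parallel combination:
  Rp1 = R1 ‖ R3 (parallel, both between nodes 0 and 1) = 1/(1/43000 + 1/430) = 425.7 Ω
  Rs1 = R2 + Rp1 (series, joined only at node 1) = 22 + 425.7 = 447.7 Ω
  Rp2 = R4 ‖ Rs1 (parallel, both between nodes 0 and 2) = 1/(1/110 + 1/447.7) = 88.31 Ω
R_th = 88.31 Ω

Final answer: V_th = 0.009764 V, R_th = 88.31 Ω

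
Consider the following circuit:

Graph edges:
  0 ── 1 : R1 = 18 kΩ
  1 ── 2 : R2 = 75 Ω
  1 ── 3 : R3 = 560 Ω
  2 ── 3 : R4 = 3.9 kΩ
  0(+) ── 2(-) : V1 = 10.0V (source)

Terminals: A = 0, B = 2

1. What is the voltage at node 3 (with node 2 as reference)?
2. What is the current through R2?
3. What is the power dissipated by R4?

Nodal analysis, taking node 2 as the 0 V reference.
Source V1 fixes V_0 = 10 V.
KCL at each unknown node (sum of currents leaving = 0; resistances in Ω):
  Node 1: (V_1 - 10)/18000 + (V_1 - 0)/75 + (V_1 - V_3)/560 = 0
  Node 3: (V_3 - V_1)/560 + (V_3 - 0)/3900 = 0
Collecting terms (coefficients in siemens):
  0.01517·V_1 - 0.001786·V_3 = 0.0005556
  0.002042·V_3 - 0.001786·V_1 = 0
Determinant D = (0.01517)(0.002042) - (-0.001786)(-0.001786) = 0.0000278
V_1 = [(0.0005556)(0.002042) - (-0.001786)(0)]/D = 0.04081 V
V_3 = [(0.01517)(0) - (0.0005556)(-0.001786)]/D = 0.03569 V
Part 1:
  Read off the nodal solution: V_3 = 0.03569 V
Part 2:
  I_R2 = (V_1 - V_2)/R2 = (0.04081 - 0)/75 = 0.0005441 A
  Magnitude: I_R2 = 0.0005441 A
Part 3:
  I_R4 = (V_2 - V_3)/R4 = (0 - 0.03569)/3900 = -0.00000915 A
  P_R4 = I_R4² × R4 = (-0.00000915)² × 3900 = 0.0000003265 W

Final answers:
1. V_3 = 0.03569 V
2. I_R2 = 0.0005441 A
3. P_R4 = 3.265e-07 W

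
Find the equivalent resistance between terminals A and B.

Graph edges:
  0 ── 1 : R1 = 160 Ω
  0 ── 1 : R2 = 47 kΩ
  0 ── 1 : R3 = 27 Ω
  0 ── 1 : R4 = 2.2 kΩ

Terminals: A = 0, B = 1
Reduce the network between node 0 (A) and node 1 (B) by series/parallel combination:
  Rp1 = R1 ‖ R2 ‖ R3 ‖ R4 (parallel, all between nodes 0 and 1) = 1/(1/160 + 1/47000 + 1/27 + 1/2200) = 22.85 Ω
R_eq = 22.85 Ω

Final answer: 22.85 Ω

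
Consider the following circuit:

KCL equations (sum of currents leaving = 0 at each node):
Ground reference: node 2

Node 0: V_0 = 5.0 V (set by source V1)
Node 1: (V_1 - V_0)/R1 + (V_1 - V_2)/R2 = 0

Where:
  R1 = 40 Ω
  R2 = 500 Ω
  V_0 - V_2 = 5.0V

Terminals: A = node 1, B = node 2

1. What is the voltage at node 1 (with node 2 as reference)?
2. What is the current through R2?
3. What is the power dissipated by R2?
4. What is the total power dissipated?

Nodal analysis, taking node 2 as the 0 V reference.
Source V1 fixes V_0 = 5 V.
KCL at each unknown node (sum of currents leaving = 0; resistances in Ω):
  Node 1: (V_1 - 5)/40 + (V_1 - 0)/500 = 0
Collecting terms: 0.027 × V_1 = 0.125  =>  V_1 = 4.63 V
Part 1:
  Read off the nodal solution: V_1 = 4.63 V
Part 2:
  I_R2 = (V_1 - V_2)/R2 = (4.63 - 0)/500 = 0.009259 A
  Magnitude: I_R2 = 0.009259 A
Part 3:
  I_R2 = (V_1 - V_2)/R2 = (4.63 - 0)/500 = 0.009259 A
  P_R2 = I_R2² × R2 = (0.009259)² × 500 = 0.04287 W
Part 4:
  Power in each resistor, P = (ΔV)²/R:
    P_R1 = (5 - 4.63)²/40 = 0.003429 W
    P_R2 = (4.63 - 0)²/500 = 0.04287 W
  P_total = P_R1 + P_R2 = 0.0463 W

Final answers:
1. V_1 = 4.63 V
2. I_R2 = 0.009259 A
3. P_R2 = 0.04287 W
4. P_total = 0.0463 W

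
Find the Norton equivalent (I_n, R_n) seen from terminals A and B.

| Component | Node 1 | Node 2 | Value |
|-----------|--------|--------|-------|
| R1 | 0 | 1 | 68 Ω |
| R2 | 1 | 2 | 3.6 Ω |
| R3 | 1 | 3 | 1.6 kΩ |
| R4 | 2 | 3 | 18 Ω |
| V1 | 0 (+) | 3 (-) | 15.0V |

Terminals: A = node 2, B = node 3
Find the Thévenin equivalent first; then I_n = V_th/R_th and R_n = R_th.
Step 1 — V_th is the open-circuit voltage V_A - V_B (nothing connected across the terminals).
Nodal analysis, taking node 3 as the 0 V reference.
Source V1 fixes V_0 = 15 V.
KCL at each unknown node (sum of currents leaving = 0; resistances in Ω):
  Node 1: (V_1 - 15)/68 + (V_1 - V_2)/3.6 + (V_1 - 0)/1600 = 0
  Node 2: (V_2 - V_1)/3.6 + (V_2 - 0)/18 = 0
Collecting terms (coefficients in siemens):
  0.2931·V_1 - 0.2778·V_2 = 0.2206
  0.3333·V_2 - 0.2778·V_1 = 0
Determinant D = (0.2931)(0.3333) - (-0.2778)(-0.2778) = 0.02054
V_1 = [(0.2206)(0.3333) - (-0.2778)(0)]/D = 3.579 V
V_2 = [(0.2931)(0) - (0.2206)(-0.2778)]/D = 2.983 V
V_th = V_2 - V_3 = 2.983 - 0 = 2.983 V
Step 2 — R_th: zero the source — replace V1 by a short circuit (node 3 merges into node 0) — and find the resistance seen between A (node 2) and B (node 0).
Reduce the network between node 2 (A) and node 0 (B) by series/parallel combination:
  Rp1 = R1 ‖ R3 (parallel, both between nodes 0 and 1) = 1/(1/68 + 1/1600) = 65.23 Ω
  Rs1 = R2 + Rp1 (series, joined only at node 1) = 3.6 + 65.23 = 68.83 Ω
  Rp2 = R4 ‖ Rs1 (parallel, both between nodes 0 and 2) = 1/(1/18 + 1/68.83) = 14.27 Ω
R_th = 14.27 Ω
I_n = V_th/R_th = 2.983/14.27 = 0.2091 A, and R_n = R_th = 14.27 Ω

Final answer: I_n = 0.2091 A, R_n = 14.27 Ω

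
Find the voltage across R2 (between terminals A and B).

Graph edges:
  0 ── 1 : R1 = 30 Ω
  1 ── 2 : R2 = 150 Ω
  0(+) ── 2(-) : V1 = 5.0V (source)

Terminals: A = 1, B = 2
R1 and R2 are in series across V1 (node 0 → node 1 → node 2), and the output A–B is taken across R2, so this is a voltage divider.
Series current: I = V1/(R1 + R2) = 5/(30 + 150) = 5/180 = 0.02778 A
V_R2 = I × R2 = V1 × R2/(R1 + R2) = 5 × 150/180 = 4.167 V

Final answer: 4.167 V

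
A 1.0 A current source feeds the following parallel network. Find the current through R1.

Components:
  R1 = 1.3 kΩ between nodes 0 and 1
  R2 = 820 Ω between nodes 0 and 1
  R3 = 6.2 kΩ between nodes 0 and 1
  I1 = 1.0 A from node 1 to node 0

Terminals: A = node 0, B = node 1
All resistors sit directly between nodes 0 and 1, so they are in parallel and share one voltage V; the full source current 1 A splits among them.
1/R_par = 1/1300 + 1/820 + 1/6200 = 0.00215 S  =>  R_par = 465.1 Ω
V = I × R_par = 1 × 465.1 = 465.1 V
I_R1 = V/R1 = 465.1/1300 = 0.3578 A

Final answer: 0.3578 A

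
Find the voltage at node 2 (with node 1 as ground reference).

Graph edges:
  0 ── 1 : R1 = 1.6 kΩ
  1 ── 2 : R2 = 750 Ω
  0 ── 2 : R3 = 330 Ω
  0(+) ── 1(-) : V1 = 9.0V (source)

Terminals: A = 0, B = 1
Nodal analysis, taking node 1 as the 0 V reference.
Source V1 fixes V_0 = 9 V.
KCL at each unknown node (sum of currents leaving = 0; resistances in Ω):
  Node 2: (V_2 - 0)/750 + (V_2 - 9)/330 = 0
Collecting terms: 0.004364 × V_2 = 0.02727  =>  V_2 = 6.25 V
The requested potential is V_2 = 6.25 V.

Final answer: V_2 = 6.25 V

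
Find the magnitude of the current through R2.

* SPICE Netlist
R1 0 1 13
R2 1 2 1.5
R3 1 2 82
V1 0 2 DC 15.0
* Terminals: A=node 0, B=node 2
Nodal analysis, taking node 2 as the 0 V reference.
Source V1 fixes V_0 = 15 V.
KCL at each unknown node (sum of currents leaving = 0; resistances in Ω):
  Node 1: (V_1 - 15)/13 + (V_1 - 0)/1.5 + (V_1 - 0)/82 = 0
Collecting terms: 0.7558 × V_1 = 1.154  =>  V_1 = 1.527 V
I_R2 = (V_1 - V_2)/R2 = (1.527 - 0)/1.5 = 1.018 A
|I_R2| = 1.018 A

Final answer: |I_R2| = 1.018 A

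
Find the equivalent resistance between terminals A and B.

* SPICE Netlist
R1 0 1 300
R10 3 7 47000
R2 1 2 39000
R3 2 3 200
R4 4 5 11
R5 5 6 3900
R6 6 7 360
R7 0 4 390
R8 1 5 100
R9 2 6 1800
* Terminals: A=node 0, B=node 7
The network is not a plain series/parallel combination. Inject a 1 A test current into terminal A (node 0) and return it from terminal B (node 7); then R_eq = V_A / (1 A).
Nodal analysis, taking node 7 as the 0 V reference.
Current source I_test pushes 1 A into node 0 and draws it out of node 7.
KCL at each unknown node (sum of currents leaving = 0; resistances in Ω):
  Node 0: (V_0 - V_1)/300 + (V_0 - V_4)/390 - 1 = 0
  Node 1: (V_1 - V_0)/300 + (V_1 - V_2)/39000 + (V_1 - V_5)/100 = 0
  Node 2: (V_2 - V_1)/39000 + (V_2 - V_3)/200 + (V_2 - V_6)/1800 = 0
  Node 3: (V_3 - V_2)/200 + (V_3 - 0)/47000 = 0
  Node 4: (V_4 - V_0)/390 + (V_4 - V_5)/11 = 0
  Node 5: (V_5 - V_1)/100 + (V_5 - V_4)/11 + (V_5 - V_6)/3900 = 0
  Node 6: (V_6 - V_2)/1800 + (V_6 - V_5)/3900 + (V_6 - 0)/360 = 0
Collecting terms (coefficients in siemens):
  0.005897·V_0 - 0.003333·V_1 - 0.002564·V_4 = 1
  0.01336·V_1 - 0.003333·V_0 - 0.00002564·V_2 - 0.01·V_5 = 0
  0.005581·V_2 - 0.00002564·V_1 - 0.005·V_3 - 0.0005556·V_6 = 0
  0.005021·V_3 - 0.005·V_2 = 0
  0.09347·V_4 - 0.002564·V_0 - 0.09091·V_5 = 0
  0.1012·V_5 - 0.01·V_1 - 0.09091·V_4 - 0.0002564·V_6 = 0
  0.00359·V_6 - 0.0005556·V_2 - 0.0002564·V_5 = 0
Solving these 7 simultaneous equations (Gaussian elimination) gives:
  V_0 = 4106 V, V_1 = 3953 V, V_2 = 496.8 V, V_3 = 494.7 V
  V_4 = 3916 V, V_5 = 3911 V, V_6 = 356.2 V
R_eq = V_0 / 1 A = 4106 Ω = 4.106 kΩ

Final answer: 4.106 kΩ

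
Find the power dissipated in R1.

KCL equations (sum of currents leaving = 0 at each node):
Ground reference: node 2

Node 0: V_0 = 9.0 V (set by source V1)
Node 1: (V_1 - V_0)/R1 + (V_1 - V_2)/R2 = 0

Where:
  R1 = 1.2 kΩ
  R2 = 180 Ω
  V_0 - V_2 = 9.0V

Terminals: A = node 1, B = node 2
Nodal analysis, taking node 2 as the 0 V reference.
Source V1 fixes V_0 = 9 V.
KCL at each unknown node (sum of currents leaving = 0; resistances in Ω):
  Node 1: (V_1 - 9)/1200 + (V_1 - 0)/180 = 0
Collecting terms: 0.006389 × V_1 = 0.0075  =>  V_1 = 1.174 V
I_R1 = (V_0 - V_1)/R1 = (9 - 1.174)/1200 = 0.006522 A
P_R1 = I_R1² × R1 = (0.006522)² × 1200 = 0.05104 W

Final answer: 0.05104 W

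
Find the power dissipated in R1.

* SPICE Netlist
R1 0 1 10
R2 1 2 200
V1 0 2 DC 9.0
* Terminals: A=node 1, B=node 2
Nodal analysis, taking node 2 as the 0 V reference.
Source V1 fixes V_0 = 9 V.
KCL at each unknown node (sum of currents leaving = 0; resistances in Ω):
  Node 1: (V_1 - 9)/10 + (V_1 - 0)/200 = 0
Collecting terms: 0.105 × V_1 = 0.9  =>  V_1 = 8.571 V
I_R1 = (V_0 - V_1)/R1 = (9 - 8.571)/10 = 0.04286 A
P_R1 = I_R1² × R1 = (0.04286)² × 10 = 0.01837 W

Final answer: 0.01837 W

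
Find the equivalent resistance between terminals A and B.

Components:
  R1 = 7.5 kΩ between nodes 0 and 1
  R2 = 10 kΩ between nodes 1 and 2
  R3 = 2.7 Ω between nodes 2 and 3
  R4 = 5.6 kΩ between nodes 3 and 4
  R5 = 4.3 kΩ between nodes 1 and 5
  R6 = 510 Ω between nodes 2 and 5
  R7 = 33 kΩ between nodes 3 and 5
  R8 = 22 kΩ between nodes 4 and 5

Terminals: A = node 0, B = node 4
The network is not a plain series/parallel combination. Inject a 1 A test current into terminal A (node 0) and return it from terminal B (node 4); then R_eq = V_A / (1 A).
Nodal analysis, taking node 4 as the 0 V reference.
Current source I_test pushes 1 A into node 0 and draws it out of node 4.
KCL at each unknown node (sum of currents leaving = 0; resistances in Ω):
  Node 0: (V_0 - V_1)/7500 - 1 = 0
  Node 1: (V_1 - V_0)/7500 + (V_1 - V_2)/10000 + (V_1 - V_5)/4300 = 0
  Node 2: (V_2 - V_1)/10000 + (V_2 - V_3)/2.7 + (V_2 - V_5)/510 = 0
  Node 3: (V_3 - V_2)/2.7 + (V_3 - 0)/5600 + (V_3 - V_5)/33000 = 0
  Node 5: (V_5 - V_1)/4300 + (V_5 - V_2)/510 + (V_5 - V_3)/33000 + (V_5 - 0)/22000 = 0
Collecting terms (coefficients in siemens):
  0.0001333·V_0 - 0.0001333·V_1 = 1
  0.0004659·V_1 - 0.0001333·V_0 - 0.0001·V_2 - 0.0002326·V_5 = 0
  0.3724·V_2 - 0.0001·V_1 - 0.3704·V_3 - 0.001961·V_5 = 0
  0.3706·V_3 - 0.3704·V_2 - 0.0000303·V_5 = 0
  0.002269·V_5 - 0.0002326·V_1 - 0.001961·V_2 - 0.0000303·V_3 = 0
Solving these 5 simultaneous equations (Gaussian elimination) gives:
  V_0 = 15090 V, V_1 = 7590 V, V_2 = 4417 V, V_3 = 4415 V
  V_5 = 4654 V
R_eq = V_0 / 1 A = 15090 Ω = 15.09 kΩ

Final answer: 15.09 kΩ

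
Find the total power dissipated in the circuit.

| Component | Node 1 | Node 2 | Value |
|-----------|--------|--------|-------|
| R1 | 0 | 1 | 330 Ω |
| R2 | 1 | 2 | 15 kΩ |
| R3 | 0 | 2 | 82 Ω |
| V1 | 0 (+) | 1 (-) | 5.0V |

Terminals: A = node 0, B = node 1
Nodal analysis, taking node 1 as the 0 V reference.
Source V1 fixes V_0 = 5 V.
KCL at each unknown node (sum of currents leaving = 0; resistances in Ω):
  Node 2: (V_2 - 0)/15000 + (V_2 - 5)/82 = 0
Collecting terms: 0.01226 × V_2 = 0.06098  =>  V_2 = 4.973 V
Power in each resistor, P = (ΔV)²/R:
  P_R1 = (5 - 0)²/330 = 0.07576 W
  P_R2 = (0 - 4.973)²/15000 = 0.001649 W
  P_R3 = (5 - 4.973)²/82 = 0.000009012 W
P_total = P_R1 + P_R2 + P_R3 = 0.07742 W

Final answer: 0.07742 W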